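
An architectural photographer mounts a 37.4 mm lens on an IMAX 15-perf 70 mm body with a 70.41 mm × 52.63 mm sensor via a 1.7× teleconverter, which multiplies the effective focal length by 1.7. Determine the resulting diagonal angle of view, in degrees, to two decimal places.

69.31°

Effective focal length f = 37.4 × 1.7 = 63.58 mm.
Sensor diagonal = √(70.41² + 52.63²) = √7727.4850 ≈ 87.9061 mm.
α = 2·arctan(87.906 / (2 × 63.58)) = 2·arctan(0.69130) ≈ 69.3125°.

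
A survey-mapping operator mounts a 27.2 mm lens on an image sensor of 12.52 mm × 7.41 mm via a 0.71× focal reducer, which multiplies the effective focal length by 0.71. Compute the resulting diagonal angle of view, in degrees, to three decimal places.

41.280°

Effective focal length f = 27.2 × 0.71 = 19.312 mm.
Sensor diagonal = √(12.52² + 7.41²) = √211.6585 ≈ 14.5485 mm.
α = 2·arctan(14.548 / (2 × 19.312)) = 2·arctan(0.37667) ≈ 41.2797°.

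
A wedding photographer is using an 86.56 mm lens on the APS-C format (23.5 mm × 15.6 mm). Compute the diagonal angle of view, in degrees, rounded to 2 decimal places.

18.51°

Sensor diagonal = √(23.5² + 15.6²) = √795.6100 ≈ 28.2066 mm.
Angle of view α = 2·arctan(d/2f) with d = 28.2066 mm and f = 86.56 mm.
d/2f = 0.16293; arctan(0.16293) ≈ 9.2539°, so α ≈ 18.5079°.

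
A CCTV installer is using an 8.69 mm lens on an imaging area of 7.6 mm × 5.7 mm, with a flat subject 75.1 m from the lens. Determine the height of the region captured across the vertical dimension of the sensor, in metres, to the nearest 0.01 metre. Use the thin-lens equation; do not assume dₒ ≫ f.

dₒ: 75.1 m = 75100 mm.
Similar triangles through the lens centre give W/dₒ = h/dᵢ; with 1/f = 1/dₒ + 1/dᵢ this gives W = h·(dₒ − f)/f.
W = 5.7 mm × (75100 − 8.69) / 8.69 = 5.7 × 8641.1174 ≈ 49254.369 mm = 49.2544 m.

49.25 m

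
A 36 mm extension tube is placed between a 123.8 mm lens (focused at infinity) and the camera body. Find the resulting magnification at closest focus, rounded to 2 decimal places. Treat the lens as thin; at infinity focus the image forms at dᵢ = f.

The tube moves the image plane from f to f + e, so dᵢ = 123.8 + 36 = 159.8 mm. Focus is achieved when 1/f = 1/dₒ + 1/dᵢ, giving dₒ = 1/(1/f − 1/(f+e)).
Magnification m = dᵢ/dₒ = (f+e)·(1/f − 1/(f+e)) = e/f = 36/123.8 ≈ 0.2908.

0.29×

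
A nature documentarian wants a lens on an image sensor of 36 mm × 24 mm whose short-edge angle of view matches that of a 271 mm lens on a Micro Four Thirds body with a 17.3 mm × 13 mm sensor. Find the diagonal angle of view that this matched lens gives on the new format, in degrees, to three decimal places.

4.952°

Equal short-edge AOV ⇒ f₂ = f₁ · 24/13 = 271 × 1.84615 ≈ 500.3077 mm.
Sensor diagonal = √(36² + 24²) = √1872.0000 ≈ 43.2666 mm.
Diagonal AOV on the new format = 2·arctan(43.2666 / (2 × 500.3077)) = 2·arctan(0.04324) ≈ 4.9519°.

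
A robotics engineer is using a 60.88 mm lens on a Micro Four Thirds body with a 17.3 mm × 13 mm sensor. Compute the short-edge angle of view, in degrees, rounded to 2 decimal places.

Angle of view α = 2·arctan(h/2f) with h = 13 mm and f = 60.88 mm.
h/2f = 0.10677; arctan(0.10677) ≈ 6.0942°, so α ≈ 12.1885°.

12.19°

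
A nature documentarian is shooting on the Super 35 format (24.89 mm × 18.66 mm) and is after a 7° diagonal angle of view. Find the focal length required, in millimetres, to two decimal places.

254.31 mm

Sensor diagonal = √(24.89² + 18.66²) = √967.7077 ≈ 31.1080 mm.
From α = 2·arctan(d/2f) we get f = d / (2·tan(α/2)).
With d = 31.1080 mm and α/2 = 3.5°, tan(α/2) ≈ 0.06116, so f ≈ 31.1080 / 0.12233 ≈ 254.3057 mm.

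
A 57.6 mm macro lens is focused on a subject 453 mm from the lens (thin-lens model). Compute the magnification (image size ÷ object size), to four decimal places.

0.1457×

Thin lens: 1/f = 1/dₒ + 1/dᵢ → 1/dᵢ = 1/57.6 − 1/453 = 0.0151536 mm⁻¹, so dᵢ ≈ 65.9909 mm.
Magnification m = dᵢ/dₒ = 65.9909/453 ≈ 0.14568.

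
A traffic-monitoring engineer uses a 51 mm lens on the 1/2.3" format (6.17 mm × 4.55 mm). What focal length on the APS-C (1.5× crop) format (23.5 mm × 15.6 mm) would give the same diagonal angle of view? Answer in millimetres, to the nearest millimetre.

Sensor diagonal = √(6.17² + 4.55²) = √58.7714 ≈ 7.6663 mm.
Sensor diagonal = √(23.5² + 15.6²) = √795.6100 ≈ 28.2066 mm.
Equal angle of view means equal diagonal/f ratio, so f₂ = f₁ · (diagonal₂/diagonal₁) = 51 × 28.2066/7.6663.
f₂ = 51 × 3.67932 ≈ 187.645 mm.

188 mm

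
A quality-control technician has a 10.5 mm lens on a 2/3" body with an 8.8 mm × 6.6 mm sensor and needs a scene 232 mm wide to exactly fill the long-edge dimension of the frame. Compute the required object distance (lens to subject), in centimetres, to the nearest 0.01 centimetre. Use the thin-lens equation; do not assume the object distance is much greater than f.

Magnification m = w/W = dᵢ/dₒ; combined with 1/f = 1/dₒ + 1/dᵢ this gives dₒ = f·(1 + W/w).
dₒ = 10.5 mm × (1 + 232/8.8) = 10.5 × 27.3636 ≈ 287.318 mm = 28.7318 cm.

28.73 cm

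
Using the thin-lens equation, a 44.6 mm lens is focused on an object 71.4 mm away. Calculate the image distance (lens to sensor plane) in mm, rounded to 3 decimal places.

1/dᵢ = 1/f − 1/dₒ = 1/44.6 − 1/71.4 = 0.0084159 mm⁻¹.
dᵢ = 1/0.0084159 ≈ 118.8224 mm.

118.822 mm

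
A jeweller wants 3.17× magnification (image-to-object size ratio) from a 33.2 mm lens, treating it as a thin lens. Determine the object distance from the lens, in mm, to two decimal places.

With m = dᵢ/dₒ and 1/f = 1/dₒ + 1/dᵢ, substituting dᵢ = m·dₒ gives 1/f = (1 + 1/m)/dₒ, hence dₒ = f·(1 + 1/m).
dₒ = 33.2 × (1 + 1/3.17) = 33.2 × 1.31546 ≈ 43.673 mm.

43.67 mm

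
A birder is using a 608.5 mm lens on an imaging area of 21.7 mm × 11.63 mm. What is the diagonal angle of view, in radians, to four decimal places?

0.0405 rad

Sensor diagonal = √(21.7² + 11.63²) = √606.1469 ≈ 24.6201 mm.
Angle of view α = 2·arctan(d/2f) with d = 24.6201 mm and f = 608.5 mm.
d/2f = 0.02023; arctan(0.02023) ≈ 0.0202 rad, so α ≈ 0.0405 rad.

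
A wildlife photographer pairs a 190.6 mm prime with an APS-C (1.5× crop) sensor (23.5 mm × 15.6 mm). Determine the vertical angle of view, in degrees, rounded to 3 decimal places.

Angle of view α = 2·arctan(h/2f) with h = 15.6 mm and f = 190.6 mm.
h/2f = 0.04092; arctan(0.04092) ≈ 2.3434°, so α ≈ 4.6869°.

4.687°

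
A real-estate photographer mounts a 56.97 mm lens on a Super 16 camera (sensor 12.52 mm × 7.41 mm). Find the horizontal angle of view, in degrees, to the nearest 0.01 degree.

12.54°

Angle of view α = 2·arctan(w/2f) with w = 12.52 mm and f = 56.97 mm.
w/2f = 0.10988; arctan(0.10988) ≈ 6.2706°, so α ≈ 12.5413°.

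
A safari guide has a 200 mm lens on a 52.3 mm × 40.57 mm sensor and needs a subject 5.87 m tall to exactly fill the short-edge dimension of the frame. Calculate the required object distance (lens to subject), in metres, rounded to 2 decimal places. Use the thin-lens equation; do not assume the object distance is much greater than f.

29.14 m

W: 5.87 m = 5870 mm.
Magnification m = h/W = dᵢ/dₒ; combined with 1/f = 1/dₒ + 1/dᵢ this gives dₒ = f·(1 + W/h).
dₒ = 200 mm × (1 + 5870/40.57) = 200 × 145.6882 ≈ 29137.639 mm = 29.1376 m.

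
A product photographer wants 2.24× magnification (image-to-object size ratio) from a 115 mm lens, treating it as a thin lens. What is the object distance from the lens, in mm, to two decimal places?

166.34 mm

With m = dᵢ/dₒ and 1/f = 1/dₒ + 1/dᵢ, substituting dᵢ = m·dₒ gives 1/f = (1 + 1/m)/dₒ, hence dₒ = f·(1 + 1/m).
dₒ = 115 × (1 + 1/2.24) = 115 × 1.44643 ≈ 166.339 mm.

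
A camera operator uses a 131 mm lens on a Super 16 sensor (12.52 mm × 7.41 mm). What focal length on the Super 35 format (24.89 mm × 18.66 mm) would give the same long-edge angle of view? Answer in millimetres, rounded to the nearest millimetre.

260 mm

Equal angle of view means equal width/f ratio, so f₂ = f₁ · (width₂/width₁) = 131 × 24.89/12.52.
f₂ = 131 × 1.98802 ≈ 260.431 mm.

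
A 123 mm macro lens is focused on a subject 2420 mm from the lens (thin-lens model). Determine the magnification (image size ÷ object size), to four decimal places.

0.0535×

Thin lens: 1/f = 1/dₒ + 1/dᵢ → 1/dᵢ = 1/123 − 1/2420 = 0.0077169 mm⁻¹, so dᵢ ≈ 129.5864 mm.
Magnification m = dᵢ/dₒ = 129.5864/2420 ≈ 0.05355.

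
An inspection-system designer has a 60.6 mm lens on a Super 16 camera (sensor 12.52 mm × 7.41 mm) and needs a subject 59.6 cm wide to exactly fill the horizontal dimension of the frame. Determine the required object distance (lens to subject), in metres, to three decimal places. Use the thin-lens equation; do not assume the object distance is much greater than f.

2.945 m

W: 59.6 cm = 596 mm.
Magnification m = w/W = dᵢ/dₒ; combined with 1/f = 1/dₒ + 1/dᵢ this gives dₒ = f·(1 + W/w).
dₒ = 60.6 mm × (1 + 596/12.52) = 60.6 × 48.6038 ≈ 2945.392 mm = 2.94539 m.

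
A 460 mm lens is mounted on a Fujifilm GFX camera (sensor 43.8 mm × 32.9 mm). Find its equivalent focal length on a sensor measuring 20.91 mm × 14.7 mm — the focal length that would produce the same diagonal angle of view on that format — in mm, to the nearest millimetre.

215 mm

Sensor diagonal = √(43.8² + 32.9²) = √3000.8500 ≈ 54.7800 mm.
Sensor diagonal = √(20.91² + 14.7²) = √653.3181 ≈ 25.5601 mm.
Equal angle of view means equal diagonal/f ratio, so f₂ = f₁ · (diagonal₂/diagonal₁) = 460 × 25.5601/54.7800.
f₂ = 460 × 0.46660 ≈ 214.634 mm.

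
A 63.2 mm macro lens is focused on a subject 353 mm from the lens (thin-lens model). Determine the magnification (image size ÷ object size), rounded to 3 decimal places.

Thin lens: 1/f = 1/dₒ + 1/dᵢ → 1/dᵢ = 1/63.2 − 1/353 = 0.0129899 mm⁻¹, so dᵢ ≈ 76.9827 mm.
Magnification m = dᵢ/dₒ = 76.9827/353 ≈ 0.21808.

0.218×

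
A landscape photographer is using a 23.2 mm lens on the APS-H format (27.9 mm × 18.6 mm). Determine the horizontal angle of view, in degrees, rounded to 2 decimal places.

62.04°

Angle of view α = 2·arctan(w/2f) with w = 27.9 mm and f = 23.2 mm.
w/2f = 0.60129; arctan(0.60129) ≈ 31.0182°, so α ≈ 62.0364°.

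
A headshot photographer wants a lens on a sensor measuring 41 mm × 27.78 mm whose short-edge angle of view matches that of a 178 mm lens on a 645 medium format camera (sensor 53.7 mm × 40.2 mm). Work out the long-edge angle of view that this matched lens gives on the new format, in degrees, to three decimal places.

18.924°

Equal short-edge AOV ⇒ f₂ = f₁ · 27.78/40.2 = 178 × 0.69104 ≈ 123.0060 mm.
Long-edge AOV on the new format = 2·arctan(41 / (2 × 123.0060)) = 2·arctan(0.16666) ≈ 18.9237°.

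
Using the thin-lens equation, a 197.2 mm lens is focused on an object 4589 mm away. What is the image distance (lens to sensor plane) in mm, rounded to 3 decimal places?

1/dᵢ = 1/f − 1/dₒ = 1/197.2 − 1/4589 = 0.0048531 mm⁻¹.
dᵢ = 1/0.0048531 ≈ 206.0546 mm.

206.055 mm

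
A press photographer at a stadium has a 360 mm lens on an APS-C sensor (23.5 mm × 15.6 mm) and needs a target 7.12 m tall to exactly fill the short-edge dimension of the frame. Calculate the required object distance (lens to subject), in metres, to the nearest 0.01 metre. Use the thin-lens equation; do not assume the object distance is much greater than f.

W: 7.12 m = 7120 mm.
Magnification m = h/W = dᵢ/dₒ; combined with 1/f = 1/dₒ + 1/dᵢ this gives dₒ = f·(1 + W/h).
dₒ = 360 mm × (1 + 7120/15.6) = 360 × 457.4103 ≈ 164667.692 mm = 164.668 m.

164.67 m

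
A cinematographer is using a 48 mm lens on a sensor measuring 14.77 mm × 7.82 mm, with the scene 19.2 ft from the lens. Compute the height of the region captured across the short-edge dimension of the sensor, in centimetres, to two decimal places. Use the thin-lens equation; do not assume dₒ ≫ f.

dₒ: 19.2 ft × 304.8 mm/ft = 5852.16 mm.
Similar triangles through the lens centre give W/dₒ = h/dᵢ; with 1/f = 1/dₒ + 1/dᵢ this gives W = h·(dₒ − f)/f.
W = 7.82 mm × (5852.16 − 48) / 48 = 7.82 × 120.9200 ≈ 945.594 mm = 94.5594 cm.

94.56 cm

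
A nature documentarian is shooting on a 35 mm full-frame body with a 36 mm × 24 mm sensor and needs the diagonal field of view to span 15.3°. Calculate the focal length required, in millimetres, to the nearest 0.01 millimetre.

161.06 mm

Sensor diagonal = √(36² + 24²) = √1872.0000 ≈ 43.2666 mm.
From α = 2·arctan(d/2f) we get f = d / (2·tan(α/2)).
With d = 43.2666 mm and α/2 = 7.65°, tan(α/2) ≈ 0.13432, so f ≈ 43.2666 / 0.26863 ≈ 161.0618 mm.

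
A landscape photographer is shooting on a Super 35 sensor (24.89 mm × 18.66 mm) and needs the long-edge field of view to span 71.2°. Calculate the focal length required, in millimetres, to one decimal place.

17.4 mm

From α = 2·arctan(w/2f) we get f = w / (2·tan(α/2)).
With w = 24.89 mm and α/2 = 35.6°, tan(α/2) ≈ 0.71593, so f ≈ 24.89 / 1.43186 ≈ 17.3830 mm.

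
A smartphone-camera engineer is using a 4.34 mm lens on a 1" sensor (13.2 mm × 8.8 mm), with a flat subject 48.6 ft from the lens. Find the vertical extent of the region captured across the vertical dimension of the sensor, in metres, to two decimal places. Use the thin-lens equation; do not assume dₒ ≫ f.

30.03 m

dₒ: 48.6 ft × 304.8 mm/ft = 14813.28 mm.
Similar triangles through the lens centre give W/dₒ = h/dᵢ; with 1/f = 1/dₒ + 1/dᵢ this gives W = h·(dₒ − f)/f.
W = 8.8 mm × (14813.3 − 4.34) / 4.34 = 8.8 × 3412.1980 ≈ 30027.343 mm = 30.0273 m.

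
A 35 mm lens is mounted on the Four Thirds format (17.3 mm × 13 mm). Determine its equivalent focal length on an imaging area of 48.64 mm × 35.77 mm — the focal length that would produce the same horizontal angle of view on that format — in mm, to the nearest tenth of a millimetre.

Equal angle of view means equal width/f ratio, so f₂ = f₁ · (width₂/width₁) = 35 × 48.64/17.3.
f₂ = 35 × 2.81156 ≈ 98.405 mm.

98.4 mm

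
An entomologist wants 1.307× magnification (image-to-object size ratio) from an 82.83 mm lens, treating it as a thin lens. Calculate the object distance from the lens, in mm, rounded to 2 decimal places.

With m = dᵢ/dₒ and 1/f = 1/dₒ + 1/dᵢ, substituting dᵢ = m·dₒ gives 1/f = (1 + 1/m)/dₒ, hence dₒ = f·(1 + 1/m).
dₒ = 82.83 × (1 + 1/1.307) = 82.83 × 1.76511 ≈ 146.204 mm.

146.20 mm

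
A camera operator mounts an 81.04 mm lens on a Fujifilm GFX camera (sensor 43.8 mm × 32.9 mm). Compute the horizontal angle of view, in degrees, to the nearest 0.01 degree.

Angle of view α = 2·arctan(w/2f) with w = 43.8 mm and f = 81.04 mm.
w/2f = 0.27024; arctan(0.27024) ≈ 15.1222°, so α ≈ 30.2445°.

30.24°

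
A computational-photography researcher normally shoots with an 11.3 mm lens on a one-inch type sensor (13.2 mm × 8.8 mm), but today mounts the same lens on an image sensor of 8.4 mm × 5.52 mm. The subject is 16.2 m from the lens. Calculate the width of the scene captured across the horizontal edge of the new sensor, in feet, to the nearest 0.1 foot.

The focal length stays 11.3 mm; the relevant sensor dimension is now w = 8.4 mm. Object distance dₒ = 16.2 m = 16200 mm.
Thin-lens field width W = w·(dₒ − f)/f = 8.4 × (16200 − 11.3)/11.3 ≈ 12034.078 mm = 12034.078/304.8 ft = 39.4819 ft.

39.5 ft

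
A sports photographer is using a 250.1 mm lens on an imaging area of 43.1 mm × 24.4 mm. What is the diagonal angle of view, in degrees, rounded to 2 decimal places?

11.31°

Sensor diagonal = √(43.1² + 24.4²) = √2452.9700 ≈ 49.5275 mm.
Angle of view α = 2·arctan(d/2f) with d = 49.5275 mm and f = 250.1 mm.
d/2f = 0.09902; arctan(0.09902) ≈ 5.6547°, so α ≈ 11.3095°.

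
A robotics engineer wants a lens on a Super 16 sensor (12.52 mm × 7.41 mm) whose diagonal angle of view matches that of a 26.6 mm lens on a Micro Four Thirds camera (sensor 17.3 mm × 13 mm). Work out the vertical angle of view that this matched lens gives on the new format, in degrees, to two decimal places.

23.41°

Sensor diagonal = √(17.3² + 13²) = √468.2900 ≈ 21.6400 mm.
Sensor diagonal = √(12.52² + 7.41²) = √211.6585 ≈ 14.5485 mm.
Equal diagonal AOV ⇒ f₂ = f₁ · 14.5485/21.6400 = 26.6 × 0.67230 ≈ 17.8831 mm.
Vertical AOV on the new format = 2·arctan(7.41 / (2 × 17.8831)) = 2·arctan(0.20718) ≈ 23.4098°.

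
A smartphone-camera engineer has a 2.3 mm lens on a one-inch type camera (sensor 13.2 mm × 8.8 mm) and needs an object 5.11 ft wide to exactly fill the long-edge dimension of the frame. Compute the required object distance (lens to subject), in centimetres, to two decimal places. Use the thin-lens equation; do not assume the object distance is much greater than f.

27.37 cm

W: 5.11 ft × 304.8 mm/ft = 1557.53 mm.
Magnification m = w/W = dᵢ/dₒ; combined with 1/f = 1/dₒ + 1/dᵢ this gives dₒ = f·(1 + W/w).
dₒ = 2.3 mm × (1 + 1557.53/13.2) = 2.3 × 118.9945 ≈ 273.687 mm = 27.3687 cm.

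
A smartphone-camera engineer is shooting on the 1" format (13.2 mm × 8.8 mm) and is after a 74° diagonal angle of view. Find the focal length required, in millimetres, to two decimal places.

10.53 mm

Sensor diagonal = √(13.2² + 8.8²) = √251.6800 ≈ 15.8644 mm.
From α = 2·arctan(d/2f) we get f = d / (2·tan(α/2)).
With d = 15.8644 mm and α/2 = 37°, tan(α/2) ≈ 0.75355, so f ≈ 15.8644 / 1.50711 ≈ 10.5264 mm.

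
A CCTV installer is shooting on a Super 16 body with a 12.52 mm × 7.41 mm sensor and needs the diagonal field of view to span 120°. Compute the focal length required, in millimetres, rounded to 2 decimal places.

4.20 mm

Sensor diagonal = √(12.52² + 7.41²) = √211.6585 ≈ 14.5485 mm.
From α = 2·arctan(d/2f) we get f = d / (2·tan(α/2)).
With d = 14.5485 mm and α/2 = 60°, tan(α/2) ≈ 1.73205, so f ≈ 14.5485 / 3.46410 ≈ 4.1998 mm.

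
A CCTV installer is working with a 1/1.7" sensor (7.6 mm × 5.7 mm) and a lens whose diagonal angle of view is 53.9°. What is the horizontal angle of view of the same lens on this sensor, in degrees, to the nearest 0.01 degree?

44.27°

Sensor diagonal = √(7.6² + 5.7²) = √90.2500 ≈ 9.5000 mm.
From the diagonal AOV: f = 9.5000 / (2·tan(26.95°)) = 9.5000 / 1.01685 ≈ 9.3425 mm.
Horizontal AOV = 2·arctan(7.6 / (2 × 9.3425)) = 2·arctan(0.40674) ≈ 44.2672°.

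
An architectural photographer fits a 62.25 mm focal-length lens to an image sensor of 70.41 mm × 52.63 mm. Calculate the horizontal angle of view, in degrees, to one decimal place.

59.0°

Angle of view α = 2·arctan(w/2f) with w = 70.41 mm and f = 62.25 mm.
w/2f = 0.56554; arctan(0.56554) ≈ 29.4900°, so α ≈ 58.9800°.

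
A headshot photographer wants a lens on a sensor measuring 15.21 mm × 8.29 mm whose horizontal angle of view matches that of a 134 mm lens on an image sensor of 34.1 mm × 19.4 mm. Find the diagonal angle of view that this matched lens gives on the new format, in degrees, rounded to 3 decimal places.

16.491°

Equal horizontal AOV ⇒ f₂ = f₁ · 15.21/34.1 = 134 × 0.44604 ≈ 59.7695 mm.
Sensor diagonal = √(15.21² + 8.29²) = √300.0682 ≈ 17.3225 mm.
Diagonal AOV on the new format = 2·arctan(17.3225 / (2 × 59.7695)) = 2·arctan(0.14491) ≈ 16.4907°.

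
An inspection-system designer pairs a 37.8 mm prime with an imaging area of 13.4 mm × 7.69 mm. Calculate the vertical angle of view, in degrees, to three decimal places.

Angle of view α = 2·arctan(h/2f) with h = 7.69 mm and f = 37.8 mm.
h/2f = 0.10172; arctan(0.10172) ≈ 5.8081°, so α ≈ 11.6163°.

11.616°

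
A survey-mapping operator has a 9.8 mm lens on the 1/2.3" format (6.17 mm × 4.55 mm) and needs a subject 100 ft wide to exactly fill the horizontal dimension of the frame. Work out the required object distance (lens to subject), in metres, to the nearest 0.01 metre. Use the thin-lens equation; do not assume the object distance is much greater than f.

48.42 m

W: 100 ft × 304.8 mm/ft = 30480.00 mm.
Magnification m = w/W = dᵢ/dₒ; combined with 1/f = 1/dₒ + 1/dᵢ this gives dₒ = f·(1 + W/w).
dₒ = 9.8 mm × (1 + 30480/6.17) = 9.8 × 4941.0323 ≈ 48422.116 mm = 48.4221 m.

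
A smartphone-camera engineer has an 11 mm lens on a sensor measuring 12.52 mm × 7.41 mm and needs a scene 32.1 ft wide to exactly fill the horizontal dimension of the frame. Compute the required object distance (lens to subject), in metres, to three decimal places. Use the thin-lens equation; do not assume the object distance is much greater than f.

W: 32.1 ft × 304.8 mm/ft = 9784.08 mm.
Magnification m = w/W = dᵢ/dₒ; combined with 1/f = 1/dₒ + 1/dᵢ this gives dₒ = f·(1 + W/w).
dₒ = 11 mm × (1 + 9784.08/12.52) = 11 × 782.4760 ≈ 8607.236 mm = 8.60724 m.

8.607 m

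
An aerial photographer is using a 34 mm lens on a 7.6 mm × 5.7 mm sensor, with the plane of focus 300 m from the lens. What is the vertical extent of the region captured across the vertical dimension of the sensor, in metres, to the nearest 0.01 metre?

50.29 m

dₒ: 300 m = 300000 mm.
Similar triangles through the lens centre give W/dₒ = h/dᵢ; with 1/f = 1/dₒ + 1/dᵢ this gives W = h·(dₒ − f)/f.
W = 5.7 mm × (300000 − 34) / 34 = 5.7 × 8822.5294 ≈ 50288.418 mm = 50.2884 m.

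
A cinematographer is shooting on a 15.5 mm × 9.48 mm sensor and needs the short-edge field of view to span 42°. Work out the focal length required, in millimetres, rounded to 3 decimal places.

From α = 2·arctan(h/2f) we get f = h / (2·tan(α/2)).
With h = 9.48 mm and α/2 = 21°, tan(α/2) ≈ 0.38386, so f ≈ 9.48 / 0.76773 ≈ 12.3481 mm.

12.348 mm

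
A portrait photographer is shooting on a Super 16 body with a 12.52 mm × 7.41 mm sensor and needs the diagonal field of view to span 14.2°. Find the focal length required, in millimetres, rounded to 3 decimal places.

Sensor diagonal = √(12.52² + 7.41²) = √211.6585 ≈ 14.5485 mm.
From α = 2·arctan(d/2f) we get f = d / (2·tan(α/2)).
With d = 14.5485 mm and α/2 = 7.1°, tan(α/2) ≈ 0.12456, so f ≈ 14.5485 / 0.24911 ≈ 58.4011 mm.

58.401 mm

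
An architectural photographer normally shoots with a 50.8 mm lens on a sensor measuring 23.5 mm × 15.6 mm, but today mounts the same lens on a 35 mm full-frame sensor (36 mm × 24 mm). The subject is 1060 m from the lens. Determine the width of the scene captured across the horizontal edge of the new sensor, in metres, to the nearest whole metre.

751 m

The focal length stays 50.8 mm; the relevant sensor dimension is now w = 36 mm. Object distance dₒ = 1060 m = 1.06e+06 mm.
Thin-lens field width W = w·(dₒ − f)/f = 36 × (1.06e+06 − 50.8)/50.8 ≈ 751145.102 mm = 751.145 m.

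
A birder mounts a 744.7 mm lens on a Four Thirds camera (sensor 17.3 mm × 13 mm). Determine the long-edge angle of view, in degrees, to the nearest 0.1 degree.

Angle of view α = 2·arctan(w/2f) with w = 17.3 mm and f = 744.7 mm.
w/2f = 0.01162; arctan(0.01162) ≈ 0.6655°, so α ≈ 1.3310°.

1.3°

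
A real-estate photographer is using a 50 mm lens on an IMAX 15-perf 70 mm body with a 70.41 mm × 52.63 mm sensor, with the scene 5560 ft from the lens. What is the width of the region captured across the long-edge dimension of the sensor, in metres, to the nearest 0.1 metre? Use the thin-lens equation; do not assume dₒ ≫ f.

dₒ: 5560 ft × 304.8 mm/ft = 1694687.95 mm.
Similar triangles through the lens centre give W/dₒ = w/dᵢ; with 1/f = 1/dₒ + 1/dᵢ this gives W = w·(dₒ − f)/f.
W = 70.41 mm × (1.69469e+06 − 50) / 50 = 70.41 × 33892.7589 ≈ 2386389.155 mm = 2386.39 m.

2386.4 m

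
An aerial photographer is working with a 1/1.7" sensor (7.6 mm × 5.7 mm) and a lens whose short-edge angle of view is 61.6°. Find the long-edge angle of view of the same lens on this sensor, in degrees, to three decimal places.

From the short-edge AOV: f = 5.7 / (2·tan(30.8°)) = 5.7 / 1.19224 ≈ 4.7809 mm.
Long-edge AOV = 2·arctan(7.6 / (2 × 4.7809)) = 2·arctan(0.79483) ≈ 76.9572°.

76.957°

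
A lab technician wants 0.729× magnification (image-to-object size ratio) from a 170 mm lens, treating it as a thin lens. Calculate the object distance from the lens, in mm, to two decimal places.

With m = dᵢ/dₒ and 1/f = 1/dₒ + 1/dᵢ, substituting dᵢ = m·dₒ gives 1/f = (1 + 1/m)/dₒ, hence dₒ = f·(1 + 1/m).
dₒ = 170 × (1 + 1/0.729) = 170 × 2.37174 ≈ 403.196 mm.

403.20 mm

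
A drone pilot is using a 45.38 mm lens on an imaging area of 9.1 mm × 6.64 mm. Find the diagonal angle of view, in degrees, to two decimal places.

Sensor diagonal = √(9.1² + 6.64²) = √126.8996 ≈ 11.2650 mm.
Angle of view α = 2·arctan(d/2f) with d = 11.2650 mm and f = 45.38 mm.
d/2f = 0.12412; arctan(0.12412) ≈ 7.0753°, so α ≈ 14.1505°.

14.15°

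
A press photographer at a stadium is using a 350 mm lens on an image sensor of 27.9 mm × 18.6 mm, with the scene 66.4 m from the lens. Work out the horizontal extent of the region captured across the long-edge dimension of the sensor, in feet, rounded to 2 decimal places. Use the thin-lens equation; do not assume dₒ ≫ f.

dₒ: 66.4 m = 66400 mm.
Similar triangles through the lens centre give W/dₒ = w/dᵢ; with 1/f = 1/dₒ + 1/dᵢ this gives W = w·(dₒ − f)/f.
W = 27.9 mm × (66400 − 350) / 350 = 27.9 × 188.7143 ≈ 5265.129 mm = 5265.129/304.8 ft = 17.274 ft.

17.27 ft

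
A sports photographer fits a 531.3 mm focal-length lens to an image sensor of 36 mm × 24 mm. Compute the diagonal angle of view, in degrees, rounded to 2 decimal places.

4.66°

Sensor diagonal = √(36² + 24²) = √1872.0000 ≈ 43.2666 mm.
Angle of view α = 2·arctan(d/2f) with d = 43.2666 mm and f = 531.3 mm.
d/2f = 0.04072; arctan(0.04072) ≈ 2.3317°, so α ≈ 4.6633°.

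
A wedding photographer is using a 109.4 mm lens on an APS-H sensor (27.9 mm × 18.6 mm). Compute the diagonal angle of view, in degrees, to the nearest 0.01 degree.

17.43°

Sensor diagonal = √(27.9² + 18.6²) = √1124.3700 ≈ 33.5316 mm.
Angle of view α = 2·arctan(d/2f) with d = 33.5316 mm and f = 109.4 mm.
d/2f = 0.15325; arctan(0.15325) ≈ 8.7129°, so α ≈ 17.4259°.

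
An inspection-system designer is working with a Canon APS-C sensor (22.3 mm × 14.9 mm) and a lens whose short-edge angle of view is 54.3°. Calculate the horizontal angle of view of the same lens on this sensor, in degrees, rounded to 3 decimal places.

From the short-edge AOV: f = 14.9 / (2·tan(27.15°)) = 14.9 / 1.02566 ≈ 14.5273 mm.
Horizontal AOV = 2·arctan(22.3 / (2 × 14.5273)) = 2·arctan(0.76752) ≈ 75.0139°.

75.014°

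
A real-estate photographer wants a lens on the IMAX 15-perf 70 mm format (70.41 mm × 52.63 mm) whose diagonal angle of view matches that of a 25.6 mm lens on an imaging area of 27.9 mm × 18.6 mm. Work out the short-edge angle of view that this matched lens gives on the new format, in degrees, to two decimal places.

42.82°

Sensor diagonal = √(27.9² + 18.6²) = √1124.3700 ≈ 33.5316 mm.
Sensor diagonal = √(70.41² + 52.63²) = √7727.4850 ≈ 87.9061 mm.
Equal diagonal AOV ⇒ f₂ = f₁ · 87.9061/33.5316 = 25.6 × 2.62159 ≈ 67.1127 mm.
Short-edge AOV on the new format = 2·arctan(52.63 / (2 × 67.1127)) = 2·arctan(0.39210) ≈ 42.8205°.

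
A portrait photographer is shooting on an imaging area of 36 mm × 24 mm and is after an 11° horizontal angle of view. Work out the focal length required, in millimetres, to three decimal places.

186.937 mm

From α = 2·arctan(w/2f) we get f = w / (2·tan(α/2)).
With w = 36 mm and α/2 = 5.5°, tan(α/2) ≈ 0.09629, so f ≈ 36 / 0.19258 ≈ 186.9371 mm.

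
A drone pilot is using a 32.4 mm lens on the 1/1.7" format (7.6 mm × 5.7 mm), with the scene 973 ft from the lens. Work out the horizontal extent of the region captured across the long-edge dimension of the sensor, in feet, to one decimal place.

dₒ: 973 ft × 304.8 mm/ft = 296570.39 mm.
Similar triangles through the lens centre give W/dₒ = w/dᵢ; with 1/f = 1/dₒ + 1/dᵢ this gives W = w·(dₒ − f)/f.
W = 7.6 mm × (296570 − 32.4) / 32.4 = 7.6 × 9152.4071 ≈ 69558.294 mm = 69558.294/304.8 ft = 228.21 ft.

228.2 ft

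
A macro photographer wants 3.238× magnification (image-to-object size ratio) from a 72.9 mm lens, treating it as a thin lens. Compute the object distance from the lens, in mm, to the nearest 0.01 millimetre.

With m = dᵢ/dₒ and 1/f = 1/dₒ + 1/dᵢ, substituting dᵢ = m·dₒ gives 1/f = (1 + 1/m)/dₒ, hence dₒ = f·(1 + 1/m).
dₒ = 72.9 × (1 + 1/3.238) = 72.9 × 1.30883 ≈ 95.414 mm.

95.41 mm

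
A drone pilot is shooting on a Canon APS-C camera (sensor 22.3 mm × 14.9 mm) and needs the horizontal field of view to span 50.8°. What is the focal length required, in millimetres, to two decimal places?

23.48 mm

From α = 2·arctan(w/2f) we get f = w / (2·tan(α/2)).
With w = 22.3 mm and α/2 = 25.4°, tan(α/2) ≈ 0.47483, so f ≈ 22.3 / 0.94967 ≈ 23.4818 mm.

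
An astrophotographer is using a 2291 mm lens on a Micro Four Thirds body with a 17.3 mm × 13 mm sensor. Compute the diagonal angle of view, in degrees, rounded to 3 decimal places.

Sensor diagonal = √(17.3² + 13²) = √468.2900 ≈ 21.6400 mm.
Angle of view α = 2·arctan(d/2f) with d = 21.6400 mm and f = 2291 mm.
d/2f = 0.00472; arctan(0.00472) ≈ 0.2706°, so α ≈ 0.5412°.

0.541°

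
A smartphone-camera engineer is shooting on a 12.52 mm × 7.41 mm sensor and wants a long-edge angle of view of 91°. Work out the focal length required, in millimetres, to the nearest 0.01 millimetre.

6.15 mm

From α = 2·arctan(w/2f) we get f = w / (2·tan(α/2)).
With w = 12.52 mm and α/2 = 45.5°, tan(α/2) ≈ 1.01761, so f ≈ 12.52 / 2.03521 ≈ 6.1517 mm.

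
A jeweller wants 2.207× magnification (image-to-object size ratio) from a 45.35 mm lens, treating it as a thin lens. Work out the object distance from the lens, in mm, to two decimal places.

65.90 mm

With m = dᵢ/dₒ and 1/f = 1/dₒ + 1/dᵢ, substituting dᵢ = m·dₒ gives 1/f = (1 + 1/m)/dₒ, hence dₒ = f·(1 + 1/m).
dₒ = 45.35 × (1 + 1/2.207) = 45.35 × 1.45310 ≈ 65.898 mm.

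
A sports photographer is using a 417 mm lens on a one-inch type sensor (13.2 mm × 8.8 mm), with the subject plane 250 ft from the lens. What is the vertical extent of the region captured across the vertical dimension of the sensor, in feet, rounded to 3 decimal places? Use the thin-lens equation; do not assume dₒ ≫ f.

5.247 ft

dₒ: 250 ft × 304.8 mm/ft = 76200.00 mm.
Similar triangles through the lens centre give W/dₒ = h/dᵢ; with 1/f = 1/dₒ + 1/dᵢ this gives W = h·(dₒ − f)/f.
W = 8.8 mm × (76200 − 417) / 417 = 8.8 × 181.7338 ≈ 1599.258 mm = 1599.258/304.8 ft = 5.24691 ft.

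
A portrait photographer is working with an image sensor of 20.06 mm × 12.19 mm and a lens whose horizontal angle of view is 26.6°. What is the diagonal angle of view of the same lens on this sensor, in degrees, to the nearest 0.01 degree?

30.92°

From the horizontal AOV: f = 20.06 / (2·tan(13.3°)) = 20.06 / 0.47278 ≈ 42.4299 mm.
Sensor diagonal = √(20.06² + 12.19²) = √550.9997 ≈ 23.4734 mm.
Diagonal AOV = 2·arctan(23.4734 / (2 × 42.4299)) = 2·arctan(0.27661) ≈ 30.9244°.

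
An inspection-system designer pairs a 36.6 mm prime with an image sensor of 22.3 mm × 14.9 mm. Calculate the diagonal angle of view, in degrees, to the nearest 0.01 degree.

40.24°

Sensor diagonal = √(22.3² + 14.9²) = √719.3000 ≈ 26.8198 mm.
Angle of view α = 2·arctan(d/2f) with d = 26.8198 mm and f = 36.6 mm.
d/2f = 0.36639; arctan(0.36639) ≈ 20.1223°, so α ≈ 40.2447°.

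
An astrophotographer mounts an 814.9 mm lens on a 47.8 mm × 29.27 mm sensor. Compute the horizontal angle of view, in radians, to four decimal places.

0.0586 rad

Angle of view α = 2·arctan(w/2f) with w = 47.8 mm and f = 814.9 mm.
w/2f = 0.02933; arctan(0.02933) ≈ 0.0293 rad, so α ≈ 0.0586 rad.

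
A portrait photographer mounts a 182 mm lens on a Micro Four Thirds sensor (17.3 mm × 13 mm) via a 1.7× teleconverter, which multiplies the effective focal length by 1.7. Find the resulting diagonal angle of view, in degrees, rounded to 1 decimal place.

Effective focal length f = 182 × 1.7 = 309.4 mm.
Sensor diagonal = √(17.3² + 13²) = √468.2900 ≈ 21.6400 mm.
α = 2·arctan(21.640 / (2 × 309.4)) = 2·arctan(0.03497) ≈ 4.0057°.

4.0°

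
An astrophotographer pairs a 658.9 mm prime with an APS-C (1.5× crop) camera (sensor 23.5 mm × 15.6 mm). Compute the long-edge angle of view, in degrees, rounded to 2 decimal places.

2.04°

Angle of view α = 2·arctan(w/2f) with w = 23.5 mm and f = 658.9 mm.
w/2f = 0.01783; arctan(0.01783) ≈ 1.0216°, so α ≈ 2.0433°.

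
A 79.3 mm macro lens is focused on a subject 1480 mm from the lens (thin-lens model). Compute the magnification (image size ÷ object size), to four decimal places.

0.0566×

Thin lens: 1/f = 1/dₒ + 1/dᵢ → 1/dᵢ = 1/79.3 − 1/1480 = 0.0119347 mm⁻¹, so dᵢ ≈ 83.7895 mm.
Magnification m = dᵢ/dₒ = 83.7895/1480 ≈ 0.05661.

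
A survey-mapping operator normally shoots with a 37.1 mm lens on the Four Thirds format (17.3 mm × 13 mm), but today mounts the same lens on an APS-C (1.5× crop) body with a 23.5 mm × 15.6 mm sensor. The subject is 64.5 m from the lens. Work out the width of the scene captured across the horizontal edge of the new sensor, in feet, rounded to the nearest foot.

The focal length stays 37.1 mm; the relevant sensor dimension is now w = 23.5 mm. Object distance dₒ = 64.5 m = 64500 mm.
Thin-lens field width W = w·(dₒ − f)/f = 23.5 × (64500 − 37.1)/37.1 ≈ 40832.295 mm = 40832.295/304.8 ft = 133.964 ft.

134 ft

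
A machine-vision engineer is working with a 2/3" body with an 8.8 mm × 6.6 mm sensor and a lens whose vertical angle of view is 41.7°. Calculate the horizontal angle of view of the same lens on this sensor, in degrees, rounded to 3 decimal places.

53.845°

From the vertical AOV: f = 6.6 / (2·tan(20.85°)) = 6.6 / 0.76173 ≈ 8.6645 mm.
Horizontal AOV = 2·arctan(8.8 / (2 × 8.6645)) = 2·arctan(0.50782) ≈ 53.8445°.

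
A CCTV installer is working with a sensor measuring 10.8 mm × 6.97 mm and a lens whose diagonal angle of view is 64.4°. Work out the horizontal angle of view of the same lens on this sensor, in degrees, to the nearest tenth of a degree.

Sensor diagonal = √(10.8² + 6.97²) = √165.2209 ≈ 12.8538 mm.
From the diagonal AOV: f = 12.8538 / (2·tan(32.2°)) = 12.8538 / 1.25947 ≈ 10.2058 mm.
Horizontal AOV = 2·arctan(10.8 / (2 × 10.2058)) = 2·arctan(0.52911) ≈ 55.7678°.

55.8°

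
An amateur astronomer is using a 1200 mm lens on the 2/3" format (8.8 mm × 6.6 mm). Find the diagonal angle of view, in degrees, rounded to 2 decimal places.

Sensor diagonal = √(8.8² + 6.6²) = √121.0000 ≈ 11.0000 mm.
Angle of view α = 2·arctan(d/2f) with d = 11.0000 mm and f = 1200 mm.
d/2f = 0.00458; arctan(0.00458) ≈ 0.2626°, so α ≈ 0.5252°.

0.53°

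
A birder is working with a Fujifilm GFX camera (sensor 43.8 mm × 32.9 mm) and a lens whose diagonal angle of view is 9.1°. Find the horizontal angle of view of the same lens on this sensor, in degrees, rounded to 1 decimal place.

7.3°

Sensor diagonal = √(43.8² + 32.9²) = √3000.8500 ≈ 54.7800 mm.
From the diagonal AOV: f = 54.7800 / (2·tan(4.55°)) = 54.7800 / 0.15916 ≈ 344.1828 mm.
Horizontal AOV = 2·arctan(43.8 / (2 × 344.1828)) = 2·arctan(0.06363) ≈ 7.2815°.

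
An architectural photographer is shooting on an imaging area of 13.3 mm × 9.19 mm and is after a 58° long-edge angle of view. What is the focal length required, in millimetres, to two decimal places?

12.00 mm

From α = 2·arctan(w/2f) we get f = w / (2·tan(α/2)).
With w = 13.3 mm and α/2 = 29°, tan(α/2) ≈ 0.55431, so f ≈ 13.3 / 1.10862 ≈ 11.9969 mm.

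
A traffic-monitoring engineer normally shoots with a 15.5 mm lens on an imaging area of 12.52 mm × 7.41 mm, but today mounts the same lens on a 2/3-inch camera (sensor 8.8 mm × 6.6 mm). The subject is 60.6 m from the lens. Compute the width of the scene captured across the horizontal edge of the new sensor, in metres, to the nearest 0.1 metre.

The focal length stays 15.5 mm; the relevant sensor dimension is now w = 8.8 mm. Object distance dₒ = 60.6 m = 60600 mm.
Thin-lens field width W = w·(dₒ − f)/f = 8.8 × (60600 − 15.5)/15.5 ≈ 34396.361 mm = 34.3964 m.

34.4 m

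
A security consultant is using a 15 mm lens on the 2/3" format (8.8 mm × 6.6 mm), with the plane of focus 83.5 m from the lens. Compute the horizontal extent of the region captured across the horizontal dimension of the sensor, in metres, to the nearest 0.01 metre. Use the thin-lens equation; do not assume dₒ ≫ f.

48.98 m

dₒ: 83.5 m = 83500 mm.
Similar triangles through the lens centre give W/dₒ = w/dᵢ; with 1/f = 1/dₒ + 1/dᵢ this gives W = w·(dₒ − f)/f.
W = 8.8 mm × (83500 − 15) / 15 = 8.8 × 5565.6667 ≈ 48977.867 mm = 48.9779 m.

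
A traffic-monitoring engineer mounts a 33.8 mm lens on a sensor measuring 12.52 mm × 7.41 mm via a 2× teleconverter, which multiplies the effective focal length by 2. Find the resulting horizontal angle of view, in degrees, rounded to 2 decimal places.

10.58°

Effective focal length f = 33.8 × 2 = 67.6 mm.
α = 2·arctan(12.52 / (2 × 67.6)) = 2·arctan(0.09260) ≈ 10.5814°.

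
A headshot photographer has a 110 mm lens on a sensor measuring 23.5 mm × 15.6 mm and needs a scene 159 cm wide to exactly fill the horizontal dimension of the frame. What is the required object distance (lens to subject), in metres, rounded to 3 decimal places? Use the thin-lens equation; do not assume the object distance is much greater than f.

W: 159 cm = 1590 mm.
Magnification m = w/W = dᵢ/dₒ; combined with 1/f = 1/dₒ + 1/dᵢ this gives dₒ = f·(1 + W/w).
dₒ = 110 mm × (1 + 1590/23.5) = 110 × 68.6596 ≈ 7552.553 mm = 7.55255 m.

7.553 m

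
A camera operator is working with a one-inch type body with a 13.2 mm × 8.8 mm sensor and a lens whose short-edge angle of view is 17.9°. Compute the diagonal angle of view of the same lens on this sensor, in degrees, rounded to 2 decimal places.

31.70°

From the short-edge AOV: f = 8.8 / (2·tan(8.95°)) = 8.8 / 0.31498 ≈ 27.9383 mm.
Sensor diagonal = √(13.2² + 8.8²) = √251.6800 ≈ 15.8644 mm.
Diagonal AOV = 2·arctan(15.8644 / (2 × 27.9383)) = 2·arctan(0.28392) ≈ 31.7005°.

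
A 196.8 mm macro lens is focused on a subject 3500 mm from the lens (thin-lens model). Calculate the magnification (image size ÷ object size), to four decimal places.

Thin lens: 1/f = 1/dₒ + 1/dᵢ → 1/dᵢ = 1/196.8 − 1/3500 = 0.0047956 mm⁻¹, so dᵢ ≈ 208.5251 mm.
Magnification m = dᵢ/dₒ = 208.5251/3500 ≈ 0.05958.

0.0596×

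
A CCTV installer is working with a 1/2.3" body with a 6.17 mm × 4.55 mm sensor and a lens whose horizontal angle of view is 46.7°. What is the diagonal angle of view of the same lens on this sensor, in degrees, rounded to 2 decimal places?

From the horizontal AOV: f = 6.17 / (2·tan(23.35°)) = 6.17 / 0.86341 ≈ 7.1461 mm.
Sensor diagonal = √(6.17² + 4.55²) = √58.7714 ≈ 7.6663 mm.
Diagonal AOV = 2·arctan(7.6663 / (2 × 7.1461)) = 2·arctan(0.53639) ≈ 56.4176°.

56.42°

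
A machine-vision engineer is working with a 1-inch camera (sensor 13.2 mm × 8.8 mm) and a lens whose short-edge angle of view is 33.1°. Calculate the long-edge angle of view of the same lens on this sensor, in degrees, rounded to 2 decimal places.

48.05°

From the short-edge AOV: f = 8.8 / (2·tan(16.55°)) = 8.8 / 0.59433 ≈ 14.8067 mm.
Long-edge AOV = 2·arctan(13.2 / (2 × 14.8067)) = 2·arctan(0.44574) ≈ 48.0493°.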